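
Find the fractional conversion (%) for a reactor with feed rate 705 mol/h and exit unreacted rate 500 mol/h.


X = (F_in - F_out) / F_in * 100
Moles reacted = 705 - 500 = 205
X = 205 / 705 * 100
= 0.2908 * 100
= 29.08 %

29.08 %


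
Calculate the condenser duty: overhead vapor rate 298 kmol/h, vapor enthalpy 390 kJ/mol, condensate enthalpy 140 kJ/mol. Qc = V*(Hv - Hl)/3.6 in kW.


Qc = 298 * (390 - 140) / 3.6 = 298 * 250 / 3.6 = 20690

20690 kW


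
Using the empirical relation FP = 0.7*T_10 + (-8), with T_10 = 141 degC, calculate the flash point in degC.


FP = 0.7 * 141 + (-8) = 90.7

90.7 degC


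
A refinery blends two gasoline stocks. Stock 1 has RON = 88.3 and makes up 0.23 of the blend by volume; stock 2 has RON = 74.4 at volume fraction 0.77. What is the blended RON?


Linear blending: RON_blend = sum(vi * RONi)
Contribution 1: 0.23 * 88.3 = 20.309
Contribution 2: 0.77 * 74.4 = 57.288
RON_blend = 20.309 + 57.288 = 77.597

77.597


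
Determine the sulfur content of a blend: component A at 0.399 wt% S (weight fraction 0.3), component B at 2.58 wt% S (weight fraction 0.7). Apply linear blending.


Linear sulfur blending: S_blend = x1*S1 + x2*S2
Contribution 1: 0.3 * 0.399 = 0.1197 wt%
Contribution 2: 0.7 * 2.58 = 1.806 wt%
S_blend = 0.1197 + 1.806 = 1.9257

1.9257 wt%


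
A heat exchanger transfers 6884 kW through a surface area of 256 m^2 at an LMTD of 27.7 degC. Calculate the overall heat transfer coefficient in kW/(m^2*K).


From Q = U*A*LMTD, U = Q / (A * LMTD)
U = 6884 / (256 * 27.7) = 6884 / 7091.2 = 0.9708

0.9708 kW/(m^2*K)


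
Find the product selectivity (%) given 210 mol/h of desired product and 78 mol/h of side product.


Selectivity = desired / (desired + undesired) * 100
Total products = 210 + 78 = 288 mol/h
S = 210 / 288 * 100
= 0.7292 * 100
= 72.92 %

72.92 %


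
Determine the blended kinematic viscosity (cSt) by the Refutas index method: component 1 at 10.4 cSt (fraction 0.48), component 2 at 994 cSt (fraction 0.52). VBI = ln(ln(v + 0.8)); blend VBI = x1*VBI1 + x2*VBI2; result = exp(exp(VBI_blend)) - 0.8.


Refutas method: VBN_i = 14.534*ln(ln(visc_i + 0.8)) + 10.975, blended linearly by mass fraction; since VBN is linear in VBI_i = ln(ln(visc_i + 0.8)) and the fractions sum to 1, blend VBI directly: visc = exp(exp(VBI_blend)) - 0.8
VBI_1 = ln(ln(10.4 + 0.8)) = 0.882078
VBI_2 = ln(ln(994 + 0.8)) = 1.93189
VBI_blend = 0.48 * 0.882078 + 0.52 * 1.93189 = 1.42798
visc_blend = exp(exp(1.42798)) - 0.8 = 63.93

63.93 cSt


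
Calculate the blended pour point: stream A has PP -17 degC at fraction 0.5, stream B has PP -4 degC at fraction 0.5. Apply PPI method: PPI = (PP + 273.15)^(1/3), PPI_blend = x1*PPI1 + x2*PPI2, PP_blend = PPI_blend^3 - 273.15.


PPI_1 = (-17 + 273.15)^(1/3) = 6.350844
PPI_2 = (-4 + 273.15)^(1/3) = 6.456514
PPI_blend = 0.5 * 6.350844 + 0.5 * 6.456514 = 6.403679
PP_blend = 6.403679^3 - 273.15 = 262.5963 - 273.15 = -10.55

-10.55 degC


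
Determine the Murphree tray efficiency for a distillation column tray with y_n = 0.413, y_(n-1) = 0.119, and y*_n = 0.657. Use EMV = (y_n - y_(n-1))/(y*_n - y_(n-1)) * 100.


Murphree vapor efficiency: EMV = (y_n - y_(n-1)) / (y*_n - y_(n-1)) * 100
EMV = (0.413 - 0.119) / (0.657 - 0.119) * 100 = 0.294 / 0.538 * 100 = 54.65

54.65 %


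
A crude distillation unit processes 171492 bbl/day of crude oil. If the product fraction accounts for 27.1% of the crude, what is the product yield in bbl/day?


Crude throughput = 171492 bbl/day
Fraction yield = 27.1%
yield = throughput * fraction / 100
yield = 171492 * 27.1 / 100 = 46474.332

46474.332 bbl/day


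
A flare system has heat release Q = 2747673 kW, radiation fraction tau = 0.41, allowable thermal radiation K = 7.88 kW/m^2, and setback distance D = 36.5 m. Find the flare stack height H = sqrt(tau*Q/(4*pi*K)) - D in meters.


tau*Q/(4*pi*K) = 0.41 * 2747673 / (4 * pi * 7.88) = 11376.6
sqrt(11376.6) = 106.661
H = 106.661 - 36.5 = 70.16

70.16 m


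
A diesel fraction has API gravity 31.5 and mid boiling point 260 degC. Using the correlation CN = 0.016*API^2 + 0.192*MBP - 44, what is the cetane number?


CN = 0.016 * 31.5^2 + 0.192 * 260 - 44
CN = 15.876 + 49.92 - 44 = 21.796

21.796


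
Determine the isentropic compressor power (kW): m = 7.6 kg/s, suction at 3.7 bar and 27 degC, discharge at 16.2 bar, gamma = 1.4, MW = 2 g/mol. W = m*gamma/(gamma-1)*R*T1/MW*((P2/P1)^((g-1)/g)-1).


Isentropic work: W = m*(gamma/(gamma-1))*(R*T1/MW)*((P2/P1)^((gamma-1)/gamma) - 1)
T1 = 27 + 273.15 = 300.15 K
Pressure ratio = 16.2 / 3.7 = 4.37838
Exponent = (1.4 - 1)/1.4 = 0.285714
(P2/P1)^exp - 1 = 4.37838^0.285714 - 1 = 0.524868
W = 7.6 * 1.4 / 0.4 * 8.314 * 300.15 / 2 * 0.524868 = 17420

17420 kW


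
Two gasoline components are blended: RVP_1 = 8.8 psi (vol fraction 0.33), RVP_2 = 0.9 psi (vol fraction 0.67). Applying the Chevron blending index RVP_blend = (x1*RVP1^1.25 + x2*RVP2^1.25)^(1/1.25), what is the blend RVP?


Chevron index: RVP_blend = (sum xi*RVPi^1.25)^(1/1.25)
RVP^1.25 terms: 0.33 * 8.8^1.25 + 0.67 * 0.9^1.25 = 5.58902
RVP_blend = 5.58902^(1/1.25) = 3.962

3.962 psi


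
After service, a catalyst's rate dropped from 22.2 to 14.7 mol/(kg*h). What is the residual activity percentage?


Activity (%) = (rate_used / rate_fresh) * 100
rate_used = 14.7, rate_fresh = 22.2
= (14.7 / 22.2) * 100
= 0.6622 * 100 = 66.22

66.22 %


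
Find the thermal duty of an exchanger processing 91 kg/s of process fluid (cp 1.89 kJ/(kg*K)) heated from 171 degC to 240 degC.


Q = m_dot * cp * delta_T
delta_T = 240 - 171 = 69 K
Q = 91 * 1.89 * 69
= 171.99 * 69
= 11867.31 kW

11867.31 kW


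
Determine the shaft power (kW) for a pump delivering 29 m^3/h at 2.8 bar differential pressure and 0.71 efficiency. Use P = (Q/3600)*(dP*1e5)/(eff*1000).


Q = 29 / 3600 = 0.00805556 m^3/s
P = 0.00805556 * (2.8 * 1e5) / 0.71 / 1000 = 3.177

3.177 kW


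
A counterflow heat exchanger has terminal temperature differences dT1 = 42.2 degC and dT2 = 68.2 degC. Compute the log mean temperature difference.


LMTD = (dT1 - dT2) / ln(dT1/dT2)
= (42.2 - 68.2) / ln(42.2 / 68.2) = -26 / -0.480024 = 54.16

54.16 degC


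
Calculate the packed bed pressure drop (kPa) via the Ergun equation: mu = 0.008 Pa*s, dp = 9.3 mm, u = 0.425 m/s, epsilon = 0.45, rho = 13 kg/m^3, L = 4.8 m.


dp = 9.3 mm = 0.0093 m
Viscous term = 150*0.008*0.425*(1-0.45)^2 / (0.0093^2*0.45^3) = 19574.6
Inertial term = 1.75*13*0.425^2*(1-0.45) / (0.0093*0.45^3) = 2666.87
dP/L = 19574.6 + 2666.87 = 22241.5 Pa/m
dP = 22241.5 * 4.8 / 1000 = 106.8 kPa

106.8 kPa


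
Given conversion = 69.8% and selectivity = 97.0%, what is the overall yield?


Overall yield = conversion (%) * selectivity (%) / 100
Conversion = 69.8%, Selectivity = 97.0%
Y = 69.8 * 97.0 / 100
= 67.706 %

67.706 %


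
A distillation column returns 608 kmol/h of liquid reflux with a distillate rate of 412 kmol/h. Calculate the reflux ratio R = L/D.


Reflux ratio definition: R = L / D (liquid returned / distillate withdrawn)
L = 608 kmol/h, D = 412 kmol/h
R = 608 / 412 = 1.476

1.476


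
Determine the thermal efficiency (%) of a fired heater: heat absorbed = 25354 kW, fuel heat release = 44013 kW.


Furnace efficiency = Q_absorbed / Q_fuel * 100
= 25354 / 44013 * 100 = 57.61

57.61 %


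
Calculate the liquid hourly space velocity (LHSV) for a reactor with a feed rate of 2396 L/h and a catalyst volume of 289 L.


LHSV = volumetric feed rate / catalyst volume
= 2396 L/h / 289 L
= 8.291 h^-1

8.291 h^-1


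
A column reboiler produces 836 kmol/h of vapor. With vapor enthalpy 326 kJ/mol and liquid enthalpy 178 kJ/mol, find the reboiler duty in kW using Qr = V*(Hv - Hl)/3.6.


Qr = 836 * (326 - 178) / 3.6 = 836 * 148 / 3.6 = 34370

34370 kW


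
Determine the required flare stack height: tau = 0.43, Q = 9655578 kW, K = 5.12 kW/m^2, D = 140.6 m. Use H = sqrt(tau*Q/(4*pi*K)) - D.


tau*Q/(4*pi*K) = 0.43 * 9655578 / (4 * pi * 5.12) = 64530.8
sqrt(64530.8) = 254.029
H = 254.029 - 140.6 = 113.4

113.4 m


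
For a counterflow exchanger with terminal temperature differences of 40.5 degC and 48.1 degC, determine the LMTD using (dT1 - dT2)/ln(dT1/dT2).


LMTD = (dT1 - dT2) / ln(dT1/dT2)
= (40.5 - 48.1) / ln(40.5 / 48.1) = -7.6 / -0.17198 = 44.19

44.19 degC


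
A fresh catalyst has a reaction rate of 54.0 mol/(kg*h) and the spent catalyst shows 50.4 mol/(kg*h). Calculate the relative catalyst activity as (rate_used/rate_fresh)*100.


Activity (%) = (rate_used / rate_fresh) * 100
rate_used = 50.4, rate_fresh = 54.0
= (50.4 / 54.0) * 100
= 0.9333 * 100 = 93.33

93.33 %


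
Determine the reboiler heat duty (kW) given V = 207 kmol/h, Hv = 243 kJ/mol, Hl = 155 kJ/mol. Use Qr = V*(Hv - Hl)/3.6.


Qr = 207 * (243 - 155) / 3.6 = 207 * 88 / 3.6 = 5060

5060 kW


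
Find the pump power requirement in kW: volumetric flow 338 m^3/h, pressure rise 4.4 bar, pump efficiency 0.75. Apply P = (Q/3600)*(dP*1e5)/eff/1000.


Q = 338 / 3600 = 0.0938889 m^3/s
P = 0.0938889 * (4.4 * 1e5) / 0.75 / 1000 = 55.08

55.08 kW


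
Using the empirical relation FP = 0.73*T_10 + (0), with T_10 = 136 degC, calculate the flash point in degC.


FP = 0.73 * 136 + (0) = 99.28

99.28 degC


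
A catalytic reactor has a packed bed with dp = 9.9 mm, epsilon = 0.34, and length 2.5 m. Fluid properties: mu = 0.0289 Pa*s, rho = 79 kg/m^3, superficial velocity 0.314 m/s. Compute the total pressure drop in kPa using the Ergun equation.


dp = 9.9 mm = 0.0099 m
Viscous term = 150*0.0289*0.314*(1-0.34)^2 / (0.0099^2*0.34^3) = 153922
Inertial term = 1.75*79*0.314^2*(1-0.34) / (0.0099*0.34^3) = 23120.5
dP/L = 153922 + 23120.5 = 177042 Pa/m
dP = 177042 * 2.5 / 1000 = 442.6 kPa

442.6 kPa


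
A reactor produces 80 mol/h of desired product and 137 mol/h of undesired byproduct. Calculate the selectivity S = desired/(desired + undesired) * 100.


Selectivity = desired / (desired + undesired) * 100
Total products = 80 + 137 = 217 mol/h
S = 80 / 217 * 100
= 0.3687 * 100
= 36.87 %

36.87 %


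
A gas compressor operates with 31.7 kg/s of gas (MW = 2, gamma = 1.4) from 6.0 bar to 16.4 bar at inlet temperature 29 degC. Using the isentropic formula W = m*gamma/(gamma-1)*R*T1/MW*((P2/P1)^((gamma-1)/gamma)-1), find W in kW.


Isentropic work: W = m*(gamma/(gamma-1))*(R*T1/MW)*((P2/P1)^((gamma-1)/gamma) - 1)
T1 = 29 + 273.15 = 302.15 K
Pressure ratio = 16.4 / 6.0 = 2.73333
Exponent = (1.4 - 1)/1.4 = 0.285714
(P2/P1)^exp - 1 = 2.73333^0.285714 - 1 = 0.332812
W = 31.7 * 1.4 / 0.4 * 8.314 * 302.15 / 2 * 0.332812 = 46380

46380 kW


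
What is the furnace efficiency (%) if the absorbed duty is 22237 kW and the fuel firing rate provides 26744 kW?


Furnace efficiency = Q_absorbed / Q_fuel * 100
= 22237 / 26744 * 100 = 83.15

83.15 %


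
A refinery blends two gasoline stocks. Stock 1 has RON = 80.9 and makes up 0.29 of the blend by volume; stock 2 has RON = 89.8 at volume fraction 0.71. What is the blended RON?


Linear blending: RON_blend = sum(vi * RONi)
Contribution 1: 0.29 * 80.9 = 23.461
Contribution 2: 0.71 * 89.8 = 63.758
RON_blend = 23.461 + 63.758 = 87.219

87.219


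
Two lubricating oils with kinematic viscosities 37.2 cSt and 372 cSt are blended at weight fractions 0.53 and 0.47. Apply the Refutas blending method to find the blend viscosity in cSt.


Refutas method: VBN_i = 14.534*ln(ln(visc_i + 0.8)) + 10.975, blended linearly by mass fraction; since VBN is linear in VBI_i = ln(ln(visc_i + 0.8)) and the fractions sum to 1, blend VBI directly: visc = exp(exp(VBI_blend)) - 0.8
VBI_1 = ln(ln(37.2 + 0.8)) = 1.29132
VBI_2 = ln(ln(372 + 0.8)) = 1.77851
VBI_blend = 0.53 * 1.29132 + 0.47 * 1.77851 = 1.5203
visc_blend = exp(exp(1.5203)) - 0.8 = 96.09

96.09 cSt


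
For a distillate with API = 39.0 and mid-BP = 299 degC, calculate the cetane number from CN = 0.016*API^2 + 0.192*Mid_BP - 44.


CN = 0.016 * 39.0^2 + 0.192 * 299 - 44
CN = 24.336 + 57.408 - 44 = 37.744

37.744


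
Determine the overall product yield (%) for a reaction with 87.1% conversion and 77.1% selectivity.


Overall yield = conversion (%) * selectivity (%) / 100
Conversion = 87.1%, Selectivity = 77.1%
Y = 87.1 * 77.1 / 100
= 67.1541 %

67.1541 %


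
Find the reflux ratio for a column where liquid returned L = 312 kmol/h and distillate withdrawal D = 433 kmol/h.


Reflux ratio definition: R = L / D (liquid returned / distillate withdrawn)
L = 312 kmol/h, D = 433 kmol/h
R = 312 / 433 = 0.7206

0.7206


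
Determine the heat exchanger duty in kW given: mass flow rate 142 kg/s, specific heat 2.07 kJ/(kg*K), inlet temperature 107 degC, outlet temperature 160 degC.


Q = m_dot * cp * delta_T
delta_T = 160 - 107 = 53 K
Q = 142 * 2.07 * 53
= 293.94 * 53
= 15578.82 kW

15578.82 kW


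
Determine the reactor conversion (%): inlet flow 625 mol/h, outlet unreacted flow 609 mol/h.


X = (F_in - F_out) / F_in * 100
Moles reacted = 625 - 609 = 16
X = 16 / 625 * 100
= 0.02560 * 100
= 2.560 %

2.560 %


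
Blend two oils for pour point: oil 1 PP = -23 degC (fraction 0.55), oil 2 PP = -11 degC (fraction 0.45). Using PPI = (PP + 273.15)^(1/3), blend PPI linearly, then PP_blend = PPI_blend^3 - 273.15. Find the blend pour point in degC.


PPI_1 = (-23 + 273.15)^(1/3) = 6.300865
PPI_2 = (-11 + 273.15)^(1/3) = 6.400049
PPI_blend = 0.55 * 6.300865 + 0.45 * 6.400049 = 6.345498
PP_blend = 6.345498^3 - 273.15 = 255.5037 - 273.15 = -17.65

-17.65 degC


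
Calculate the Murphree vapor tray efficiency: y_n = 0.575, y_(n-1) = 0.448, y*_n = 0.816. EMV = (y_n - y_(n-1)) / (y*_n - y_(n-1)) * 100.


Murphree vapor efficiency: EMV = (y_n - y_(n-1)) / (y*_n - y_(n-1)) * 100
EMV = (0.575 - 0.448) / (0.816 - 0.448) * 100 = 0.127 / 0.368 * 100 = 34.51

34.51 %


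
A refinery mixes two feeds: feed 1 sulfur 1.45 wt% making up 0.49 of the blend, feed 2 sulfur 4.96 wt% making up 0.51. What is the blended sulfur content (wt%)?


Linear sulfur blending: S_blend = x1*S1 + x2*S2
Contribution 1: 0.49 * 1.45 = 0.7105 wt%
Contribution 2: 0.51 * 4.96 = 2.5296 wt%
S_blend = 0.7105 + 2.5296 = 3.2401

3.2401 wt%


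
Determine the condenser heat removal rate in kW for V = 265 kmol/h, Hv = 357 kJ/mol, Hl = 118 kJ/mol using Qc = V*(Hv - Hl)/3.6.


Qc = 265 * (357 - 118) / 3.6 = 265 * 239 / 3.6 = 17590

17590 kW


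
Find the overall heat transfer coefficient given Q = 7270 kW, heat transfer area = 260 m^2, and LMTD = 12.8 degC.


From Q = U*A*LMTD, U = Q / (A * LMTD)
U = 7270 / (260 * 12.8) = 7270 / 3328 = 2.184

2.184 kW/(m^2*K)


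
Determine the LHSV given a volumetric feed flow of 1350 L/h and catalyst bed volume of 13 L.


LHSV = volumetric feed rate / catalyst volume
= 1350 L/h / 13 L
= 103.8 h^-1

103.8 h^-1


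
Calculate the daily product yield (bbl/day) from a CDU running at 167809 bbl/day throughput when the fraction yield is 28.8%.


Crude throughput = 167809 bbl/day
Fraction yield = 28.8%
yield = throughput * fraction / 100
yield = 167809 * 28.8 / 100 = 48328.992

48328.992 bbl/day


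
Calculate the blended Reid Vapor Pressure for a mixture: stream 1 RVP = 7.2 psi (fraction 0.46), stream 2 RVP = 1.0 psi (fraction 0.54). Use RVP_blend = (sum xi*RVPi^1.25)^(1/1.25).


Chevron index: RVP_blend = (sum xi*RVPi^1.25)^(1/1.25)
RVP^1.25 terms: 0.46 * 7.2^1.25 + 0.54 * 1.0^1.25 = 5.9653
RVP_blend = 5.9653^(1/1.25) = 4.174

4.174 psi


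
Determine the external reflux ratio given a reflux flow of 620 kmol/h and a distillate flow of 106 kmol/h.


Reflux ratio definition: R = L / D (liquid returned / distillate withdrawn)
L = 620 kmol/h, D = 106 kmol/h
R = 620 / 106 = 5.849

5.849


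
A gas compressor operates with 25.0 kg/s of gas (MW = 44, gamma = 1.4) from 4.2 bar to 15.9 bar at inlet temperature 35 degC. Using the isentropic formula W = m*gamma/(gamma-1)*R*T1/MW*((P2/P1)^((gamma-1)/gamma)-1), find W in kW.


Isentropic work: W = m*(gamma/(gamma-1))*(R*T1/MW)*((P2/P1)^((gamma-1)/gamma) - 1)
T1 = 35 + 273.15 = 308.15 K
Pressure ratio = 15.9 / 4.2 = 3.78571
Exponent = (1.4 - 1)/1.4 = 0.285714
(P2/P1)^exp - 1 = 3.78571^0.285714 - 1 = 0.462799
W = 25.0 * 1.4 / 0.4 * 8.314 * 308.15 / 44 * 0.462799 = 2358

2358 kW


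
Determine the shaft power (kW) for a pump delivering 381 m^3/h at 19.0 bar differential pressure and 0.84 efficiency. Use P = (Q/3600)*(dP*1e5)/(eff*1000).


Q = 381 / 3600 = 0.105833 m^3/s
P = 0.105833 * (19.0 * 1e5) / 0.84 / 1000 = 239.4

239.4 kW


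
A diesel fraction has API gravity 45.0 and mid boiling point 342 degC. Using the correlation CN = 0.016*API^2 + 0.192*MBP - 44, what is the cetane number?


CN = 0.016 * 45.0^2 + 0.192 * 342 - 44
CN = 32.4 + 65.664 - 44 = 54.064

54.064


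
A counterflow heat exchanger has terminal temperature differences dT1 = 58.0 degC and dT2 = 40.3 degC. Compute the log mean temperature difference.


LMTD = (dT1 - dT2) / ln(dT1/dT2)
= (58.0 - 40.3) / ln(58.0 / 40.3) = 17.7 / 0.364092 = 48.61

48.61 degC


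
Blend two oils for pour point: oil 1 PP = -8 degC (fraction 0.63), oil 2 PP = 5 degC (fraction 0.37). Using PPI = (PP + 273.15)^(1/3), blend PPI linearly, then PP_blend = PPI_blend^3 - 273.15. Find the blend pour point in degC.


PPI_1 = (-8 + 273.15)^(1/3) = 6.42437
PPI_2 = (5 + 273.15)^(1/3) = 6.527693
PPI_blend = 0.63 * 6.42437 + 0.37 * 6.527693 = 6.4626
PP_blend = 6.4626^3 - 273.15 = 269.9118 - 273.15 = -3.24

-3.24 degC


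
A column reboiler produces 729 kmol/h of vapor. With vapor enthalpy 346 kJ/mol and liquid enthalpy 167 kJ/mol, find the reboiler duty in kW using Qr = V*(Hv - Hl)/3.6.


Qr = 729 * (346 - 167) / 3.6 = 729 * 179 / 3.6 = 36250

36250 kW


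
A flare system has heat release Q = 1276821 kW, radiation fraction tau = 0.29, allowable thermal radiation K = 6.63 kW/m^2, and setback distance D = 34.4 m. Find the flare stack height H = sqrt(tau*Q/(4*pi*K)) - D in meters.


tau*Q/(4*pi*K) = 0.29 * 1276821 / (4 * pi * 6.63) = 4444.31
sqrt(4444.31) = 66.6657
H = 66.6657 - 34.4 = 32.27

32.27 m


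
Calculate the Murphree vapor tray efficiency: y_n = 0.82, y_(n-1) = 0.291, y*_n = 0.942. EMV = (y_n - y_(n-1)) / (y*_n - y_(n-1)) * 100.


Murphree vapor efficiency: EMV = (y_n - y_(n-1)) / (y*_n - y_(n-1)) * 100
EMV = (0.82 - 0.291) / (0.942 - 0.291) * 100 = 0.529 / 0.651 * 100 = 81.26

81.26 %


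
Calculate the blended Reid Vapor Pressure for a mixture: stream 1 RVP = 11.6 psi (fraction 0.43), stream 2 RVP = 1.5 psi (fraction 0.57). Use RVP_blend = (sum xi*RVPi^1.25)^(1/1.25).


Chevron index: RVP_blend = (sum xi*RVPi^1.25)^(1/1.25)
RVP^1.25 terms: 0.43 * 11.6^1.25 + 0.57 * 1.5^1.25 = 10.1516
RVP_blend = 10.1516^(1/1.25) = 6.386

6.386 psi


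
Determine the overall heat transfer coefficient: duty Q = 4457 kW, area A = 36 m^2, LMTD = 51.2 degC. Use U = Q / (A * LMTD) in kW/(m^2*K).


From Q = U*A*LMTD, U = Q / (A * LMTD)
U = 4457 / (36 * 51.2) = 4457 / 1843.2 = 2.418

2.418 kW/(m^2*K)


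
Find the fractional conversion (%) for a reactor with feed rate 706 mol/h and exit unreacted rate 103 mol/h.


X = (F_in - F_out) / F_in * 100
Moles reacted = 706 - 103 = 603
X = 603 / 706 * 100
= 0.8541 * 100
= 85.41 %

85.41 %


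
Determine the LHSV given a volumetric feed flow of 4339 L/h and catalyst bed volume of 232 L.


LHSV = volumetric feed rate / catalyst volume
= 4339 L/h / 232 L
= 18.70 h^-1

18.70 h^-1


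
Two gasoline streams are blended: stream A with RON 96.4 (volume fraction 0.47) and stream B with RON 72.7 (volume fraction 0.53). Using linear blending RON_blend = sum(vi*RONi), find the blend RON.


Linear blending: RON_blend = sum(vi * RONi)
Contribution 1: 0.47 * 96.4 = 45.308
Contribution 2: 0.53 * 72.7 = 38.531
RON_blend = 45.308 + 38.531 = 83.839

83.839


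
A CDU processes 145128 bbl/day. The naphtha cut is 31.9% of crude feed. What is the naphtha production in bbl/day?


Crude throughput = 145128 bbl/day
Fraction yield = 31.9%
yield = throughput * fraction / 100
yield = 145128 * 31.9 / 100 = 46295.832

46295.832 bbl/day


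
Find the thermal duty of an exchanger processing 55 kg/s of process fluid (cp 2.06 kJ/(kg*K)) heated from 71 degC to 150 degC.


Q = m_dot * cp * delta_T
delta_T = 150 - 71 = 79 K
Q = 55 * 2.06 * 79
= 113.3 * 79
= 8950.7 kW

8950.7 kW


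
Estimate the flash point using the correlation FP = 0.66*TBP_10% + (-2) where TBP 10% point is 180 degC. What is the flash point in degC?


FP = 0.66 * 180 + (-2) = 116.8

116.8 degC


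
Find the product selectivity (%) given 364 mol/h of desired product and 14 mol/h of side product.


Selectivity = desired / (desired + undesired) * 100
Total products = 364 + 14 = 378 mol/h
S = 364 / 378 * 100
= 0.9630 * 100
= 96.30 %

96.30 %


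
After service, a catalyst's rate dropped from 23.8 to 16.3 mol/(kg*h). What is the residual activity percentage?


Activity (%) = (rate_used / rate_fresh) * 100
rate_used = 16.3, rate_fresh = 23.8
= (16.3 / 23.8) * 100
= 0.6849 * 100 = 68.49

68.49 %


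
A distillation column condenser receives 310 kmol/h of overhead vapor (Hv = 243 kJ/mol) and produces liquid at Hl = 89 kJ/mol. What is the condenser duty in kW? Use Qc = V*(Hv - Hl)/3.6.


Qc = 310 * (243 - 89) / 3.6 = 310 * 154 / 3.6 = 13260

13260 kW


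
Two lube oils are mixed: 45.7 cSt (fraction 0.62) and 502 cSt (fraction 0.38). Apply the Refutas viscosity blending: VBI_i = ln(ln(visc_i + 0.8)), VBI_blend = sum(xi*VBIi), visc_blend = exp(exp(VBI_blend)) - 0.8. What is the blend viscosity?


Refutas method: VBN_i = 14.534*ln(ln(visc_i + 0.8)) + 10.975, blended linearly by mass fraction; since VBN is linear in VBI_i = ln(ln(visc_i + 0.8)) and the fractions sum to 1, blend VBI directly: visc = exp(exp(VBI_blend)) - 0.8
VBI_1 = ln(ln(45.7 + 0.8)) = 1.34533
VBI_2 = ln(ln(502 + 0.8)) = 1.8278
VBI_blend = 0.62 * 1.34533 + 0.38 * 1.8278 = 1.52867
visc_blend = exp(exp(1.52867)) - 0.8 = 99.89

99.89 cSt


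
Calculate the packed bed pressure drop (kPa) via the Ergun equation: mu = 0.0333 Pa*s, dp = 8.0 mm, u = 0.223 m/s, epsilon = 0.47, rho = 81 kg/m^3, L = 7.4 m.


dp = 8.0 mm = 0.008 m
Viscous term = 150*0.0333*0.223*(1-0.47)^2 / (0.008^2*0.47^3) = 47088.9
Inertial term = 1.75*81*0.223^2*(1-0.47) / (0.008*0.47^3) = 4498.06
dP/L = 47088.9 + 4498.06 = 51587 Pa/m
dP = 51587 * 7.4 / 1000 = 381.7 kPa

381.7 kPa


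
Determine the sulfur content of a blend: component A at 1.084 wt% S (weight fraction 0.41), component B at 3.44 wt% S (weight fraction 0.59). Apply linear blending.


Linear sulfur blending: S_blend = x1*S1 + x2*S2
Contribution 1: 0.41 * 1.084 = 0.44444 wt%
Contribution 2: 0.59 * 3.44 = 2.0296 wt%
S_blend = 0.44444 + 2.0296 = 2.47404

2.47404 wt%


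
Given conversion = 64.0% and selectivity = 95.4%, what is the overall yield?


Overall yield = conversion (%) * selectivity (%) / 100
Conversion = 64.0%, Selectivity = 95.4%
Y = 64.0 * 95.4 / 100
= 61.056 %

61.056 %


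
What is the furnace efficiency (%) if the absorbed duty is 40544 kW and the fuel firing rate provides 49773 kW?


Furnace efficiency = Q_absorbed / Q_fuel * 100
= 40544 / 49773 * 100 = 81.46

81.46 %


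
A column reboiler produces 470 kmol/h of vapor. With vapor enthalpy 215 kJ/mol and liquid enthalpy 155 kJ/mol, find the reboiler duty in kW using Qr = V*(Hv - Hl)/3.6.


Qr = 470 * (215 - 155) / 3.6 = 470 * 60 / 3.6 = 7833

7833 kW


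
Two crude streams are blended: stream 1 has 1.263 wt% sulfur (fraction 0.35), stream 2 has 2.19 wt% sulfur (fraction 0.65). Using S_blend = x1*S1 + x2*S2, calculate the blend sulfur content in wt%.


Linear sulfur blending: S_blend = x1*S1 + x2*S2
Contribution 1: 0.35 * 1.263 = 0.44205 wt%
Contribution 2: 0.65 * 2.19 = 1.4235 wt%
S_blend = 0.44205 + 1.4235 = 1.86555

1.86555 wt%


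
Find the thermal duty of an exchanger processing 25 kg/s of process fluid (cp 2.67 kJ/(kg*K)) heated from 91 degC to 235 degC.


Q = m_dot * cp * delta_T
delta_T = 235 - 91 = 144 K
Q = 25 * 2.67 * 144
= 66.75 * 144
= 9612 kW

9612 kW


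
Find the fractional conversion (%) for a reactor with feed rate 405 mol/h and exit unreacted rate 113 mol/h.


X = (F_in - F_out) / F_in * 100
Moles reacted = 405 - 113 = 292
X = 292 / 405 * 100
= 0.7210 * 100
= 72.10 %

72.10 %


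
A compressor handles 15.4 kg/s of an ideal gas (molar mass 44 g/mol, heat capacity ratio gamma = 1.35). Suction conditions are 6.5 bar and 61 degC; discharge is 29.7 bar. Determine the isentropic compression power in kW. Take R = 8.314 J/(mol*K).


Isentropic work: W = m*(gamma/(gamma-1))*(R*T1/MW)*((P2/P1)^((gamma-1)/gamma) - 1)
T1 = 61 + 273.15 = 334.15 K
Pressure ratio = 29.7 / 6.5 = 4.56923
Exponent = (1.35 - 1)/1.35 = 0.259259
(P2/P1)^exp - 1 = 4.56923^0.259259 - 1 = 0.482758
W = 15.4 * 1.35 / 0.35 * 8.314 * 334.15 / 44 * 0.482758 = 1811

1811 kW


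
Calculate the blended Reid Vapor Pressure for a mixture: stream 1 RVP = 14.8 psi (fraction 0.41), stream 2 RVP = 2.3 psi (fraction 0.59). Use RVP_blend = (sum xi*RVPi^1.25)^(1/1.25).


Chevron index: RVP_blend = (sum xi*RVPi^1.25)^(1/1.25)
RVP^1.25 terms: 0.41 * 14.8^1.25 + 0.59 * 2.3^1.25 = 13.5729
RVP_blend = 13.5729^(1/1.25) = 8.056

8.056 psi


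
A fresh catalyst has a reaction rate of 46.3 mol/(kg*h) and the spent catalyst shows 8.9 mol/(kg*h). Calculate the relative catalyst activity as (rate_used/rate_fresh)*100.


Activity (%) = (rate_used / rate_fresh) * 100
rate_used = 8.9, rate_fresh = 46.3
= (8.9 / 46.3) * 100
= 0.1922 * 100 = 19.22

19.22 %


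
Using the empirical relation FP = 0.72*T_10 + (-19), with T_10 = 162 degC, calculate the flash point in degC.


FP = 0.72 * 162 + (-19) = 97.64

97.64 degC


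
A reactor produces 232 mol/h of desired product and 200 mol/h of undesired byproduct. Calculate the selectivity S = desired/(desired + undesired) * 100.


Selectivity = desired / (desired + undesired) * 100
Total products = 232 + 200 = 432 mol/h
S = 232 / 432 * 100
= 0.5370 * 100
= 53.70 %

53.70 %


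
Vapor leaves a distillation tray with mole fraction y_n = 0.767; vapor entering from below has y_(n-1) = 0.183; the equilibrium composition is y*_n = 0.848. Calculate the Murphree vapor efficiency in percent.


Murphree vapor efficiency: EMV = (y_n - y_(n-1)) / (y*_n - y_(n-1)) * 100
EMV = (0.767 - 0.183) / (0.848 - 0.183) * 100 = 0.584 / 0.665 * 100 = 87.82

87.82 %


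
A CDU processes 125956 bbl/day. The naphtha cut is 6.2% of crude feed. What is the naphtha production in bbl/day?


Crude throughput = 125956 bbl/day
Fraction yield = 6.2%
yield = throughput * fraction / 100
yield = 125956 * 6.2 / 100 = 7809.272

7809.272 bbl/day


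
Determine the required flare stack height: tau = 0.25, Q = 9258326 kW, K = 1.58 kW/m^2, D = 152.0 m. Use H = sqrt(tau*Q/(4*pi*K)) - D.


tau*Q/(4*pi*K) = 0.25 * 9258326 / (4 * pi * 1.58) = 116575
sqrt(116575) = 341.431
H = 341.431 - 152.0 = 189.4

189.4 m


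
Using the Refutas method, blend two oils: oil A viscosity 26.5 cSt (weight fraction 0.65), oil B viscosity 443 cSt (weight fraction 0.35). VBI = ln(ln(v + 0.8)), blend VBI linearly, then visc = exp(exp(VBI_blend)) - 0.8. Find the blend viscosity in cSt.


Refutas method: VBN_i = 14.534*ln(ln(visc_i + 0.8)) + 10.975, blended linearly by mass fraction; since VBN is linear in VBI_i = ln(ln(visc_i + 0.8)) and the fractions sum to 1, blend VBI directly: visc = exp(exp(VBI_blend)) - 0.8
VBI_1 = ln(ln(26.5 + 0.8)) = 1.19601
VBI_2 = ln(ln(443 + 0.8)) = 1.80753
VBI_blend = 0.65 * 1.19601 + 0.35 * 1.80753 = 1.41004
visc_blend = exp(exp(1.41004)) - 0.8 = 59.31

59.31 cSt


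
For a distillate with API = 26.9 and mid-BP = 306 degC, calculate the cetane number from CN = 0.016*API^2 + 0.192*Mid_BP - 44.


CN = 0.016 * 26.9^2 + 0.192 * 306 - 44
CN = 11.57776 + 58.752 - 44 = 26.32976

26.32976


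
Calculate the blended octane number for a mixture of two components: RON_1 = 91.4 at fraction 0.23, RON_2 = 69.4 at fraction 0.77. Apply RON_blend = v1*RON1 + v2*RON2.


Linear blending: RON_blend = sum(vi * RONi)
Contribution 1: 0.23 * 91.4 = 21.022
Contribution 2: 0.77 * 69.4 = 53.438
RON_blend = 21.022 + 53.438 = 74.46

74.46


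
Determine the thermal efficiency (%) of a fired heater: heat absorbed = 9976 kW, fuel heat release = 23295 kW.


Furnace efficiency = Q_absorbed / Q_fuel * 100
= 9976 / 23295 * 100 = 42.82

42.82 %


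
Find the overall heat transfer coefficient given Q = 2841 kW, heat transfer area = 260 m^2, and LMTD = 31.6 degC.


From Q = U*A*LMTD, U = Q / (A * LMTD)
U = 2841 / (260 * 31.6) = 2841 / 8216 = 0.3458

0.3458 kW/(m^2*K)


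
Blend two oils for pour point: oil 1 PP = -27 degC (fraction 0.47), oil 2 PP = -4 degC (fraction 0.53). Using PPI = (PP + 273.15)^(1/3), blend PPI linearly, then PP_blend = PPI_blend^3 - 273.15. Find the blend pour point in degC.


PPI_1 = (-27 + 273.15)^(1/3) = 6.2671
PPI_2 = (-4 + 273.15)^(1/3) = 6.456514
PPI_blend = 0.47 * 6.2671 + 0.53 * 6.456514 = 6.367489
PP_blend = 6.367489^3 - 273.15 = 258.1693 - 273.15 = -14.98

-14.98 degC


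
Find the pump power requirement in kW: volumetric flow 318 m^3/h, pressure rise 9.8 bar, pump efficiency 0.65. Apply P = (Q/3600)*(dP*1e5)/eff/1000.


Q = 318 / 3600 = 0.0883333 m^3/s
P = 0.0883333 * (9.8 * 1e5) / 0.65 / 1000 = 133.2

133.2 kW


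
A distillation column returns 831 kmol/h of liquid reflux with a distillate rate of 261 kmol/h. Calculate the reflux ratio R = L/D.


Reflux ratio definition: R = L / D (liquid returned / distillate withdrawn)
L = 831 kmol/h, D = 261 kmol/h
R = 831 / 261 = 3.184

3.184


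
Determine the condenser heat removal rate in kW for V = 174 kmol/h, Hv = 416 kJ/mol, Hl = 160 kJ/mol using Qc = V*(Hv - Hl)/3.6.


Qc = 174 * (416 - 160) / 3.6 = 174 * 256 / 3.6 = 12370

12370 kW


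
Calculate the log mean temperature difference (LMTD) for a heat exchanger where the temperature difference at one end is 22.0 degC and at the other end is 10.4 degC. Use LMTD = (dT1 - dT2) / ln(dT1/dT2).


LMTD = (dT1 - dT2) / ln(dT1/dT2)
= (22.0 - 10.4) / ln(22.0 / 10.4) = 11.6 / 0.749237 = 15.48

15.48 degC


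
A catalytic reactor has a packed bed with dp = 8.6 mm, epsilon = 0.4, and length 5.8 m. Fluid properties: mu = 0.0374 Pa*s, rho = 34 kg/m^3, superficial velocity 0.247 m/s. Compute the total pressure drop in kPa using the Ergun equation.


dp = 8.6 mm = 0.0086 m
Viscous term = 150*0.0374*0.247*(1-0.4)^2 / (0.0086^2*0.4^3) = 105387
Inertial term = 1.75*34*0.247^2*(1-0.4) / (0.0086*0.4^3) = 3957.16
dP/L = 105387 + 3957.16 = 109344 Pa/m
dP = 109344 * 5.8 / 1000 = 634.2 kPa

634.2 kPa


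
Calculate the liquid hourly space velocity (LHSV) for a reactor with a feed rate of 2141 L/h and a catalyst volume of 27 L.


LHSV = volumetric feed rate / catalyst volume
= 2141 L/h / 27 L
= 79.30 h^-1

79.30 h^-1


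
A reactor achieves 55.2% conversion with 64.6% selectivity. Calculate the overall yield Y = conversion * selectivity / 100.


Overall yield = conversion (%) * selectivity (%) / 100
Conversion = 55.2%, Selectivity = 64.6%
Y = 55.2 * 64.6 / 100
= 35.6592 %

35.6592 %


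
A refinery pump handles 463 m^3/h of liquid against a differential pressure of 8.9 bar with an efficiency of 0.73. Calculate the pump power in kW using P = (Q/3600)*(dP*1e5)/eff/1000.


Q = 463 / 3600 = 0.128611 m^3/s
P = 0.128611 * (8.9 * 1e5) / 0.73 / 1000 = 156.8

156.8 kW


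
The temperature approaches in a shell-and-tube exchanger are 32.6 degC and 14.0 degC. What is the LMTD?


LMTD = (dT1 - dT2) / ln(dT1/dT2)
= (32.6 - 14.0) / ln(32.6 / 14.0) = 18.6 / 0.845255 = 22.01

22.01 degC


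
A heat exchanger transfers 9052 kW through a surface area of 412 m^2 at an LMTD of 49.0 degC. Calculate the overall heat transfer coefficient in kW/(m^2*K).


From Q = U*A*LMTD, U = Q / (A * LMTD)
U = 9052 / (412 * 49.0) = 9052 / 20188 = 0.4484

0.4484 kW/(m^2*K)


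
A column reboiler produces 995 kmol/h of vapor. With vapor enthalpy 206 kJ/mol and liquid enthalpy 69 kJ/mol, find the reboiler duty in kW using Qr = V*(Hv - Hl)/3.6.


Qr = 995 * (206 - 69) / 3.6 = 995 * 137 / 3.6 = 37870

37870 kW


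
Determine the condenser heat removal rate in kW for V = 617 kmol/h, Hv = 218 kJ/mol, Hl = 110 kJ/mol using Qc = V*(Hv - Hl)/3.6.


Qc = 617 * (218 - 110) / 3.6 = 617 * 108 / 3.6 = 18510

18510 kW


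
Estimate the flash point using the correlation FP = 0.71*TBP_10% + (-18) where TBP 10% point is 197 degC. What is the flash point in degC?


FP = 0.71 * 197 + (-18) = 121.87

121.87 degC


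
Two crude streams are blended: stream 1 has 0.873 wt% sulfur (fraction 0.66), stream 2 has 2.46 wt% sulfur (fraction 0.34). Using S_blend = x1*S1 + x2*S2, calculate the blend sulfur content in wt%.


Linear sulfur blending: S_blend = x1*S1 + x2*S2
Contribution 1: 0.66 * 0.873 = 0.57618 wt%
Contribution 2: 0.34 * 2.46 = 0.8364 wt%
S_blend = 0.57618 + 0.8364 = 1.41258

1.41258 wt%


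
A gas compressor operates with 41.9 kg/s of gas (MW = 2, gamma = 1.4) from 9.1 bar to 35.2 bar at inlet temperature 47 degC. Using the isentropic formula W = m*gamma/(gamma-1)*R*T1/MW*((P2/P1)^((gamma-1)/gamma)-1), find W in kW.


Isentropic work: W = m*(gamma/(gamma-1))*(R*T1/MW)*((P2/P1)^((gamma-1)/gamma) - 1)
T1 = 47 + 273.15 = 320.15 K
Pressure ratio = 35.2 / 9.1 = 3.86813
Exponent = (1.4 - 1)/1.4 = 0.285714
(P2/P1)^exp - 1 = 3.86813^0.285714 - 1 = 0.471829
W = 41.9 * 1.4 / 0.4 * 8.314 * 320.15 / 2 * 0.471829 = 92090

92090 kW


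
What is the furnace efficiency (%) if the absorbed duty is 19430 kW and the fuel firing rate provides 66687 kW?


Furnace efficiency = Q_absorbed / Q_fuel * 100
= 19430 / 66687 * 100 = 29.14

29.14 %


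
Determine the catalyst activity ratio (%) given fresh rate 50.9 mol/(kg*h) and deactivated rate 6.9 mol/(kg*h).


Activity (%) = (rate_used / rate_fresh) * 100
rate_used = 6.9, rate_fresh = 50.9
= (6.9 / 50.9) * 100
= 0.1356 * 100 = 13.56

13.56 %


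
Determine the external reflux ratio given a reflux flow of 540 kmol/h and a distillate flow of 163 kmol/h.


Reflux ratio definition: R = L / D (liquid returned / distillate withdrawn)
L = 540 kmol/h, D = 163 kmol/h
R = 540 / 163 = 3.313

3.313


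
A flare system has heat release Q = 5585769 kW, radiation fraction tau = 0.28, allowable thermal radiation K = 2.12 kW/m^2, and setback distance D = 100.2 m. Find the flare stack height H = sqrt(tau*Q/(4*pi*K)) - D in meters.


tau*Q/(4*pi*K) = 0.28 * 5585769 / (4 * pi * 2.12) = 58707.7
sqrt(58707.7) = 242.297
H = 242.297 - 100.2 = 142.1

142.1 m


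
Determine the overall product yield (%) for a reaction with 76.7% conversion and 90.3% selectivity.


Overall yield = conversion (%) * selectivity (%) / 100
Conversion = 76.7%, Selectivity = 90.3%
Y = 76.7 * 90.3 / 100
= 69.2601 %

69.2601 %


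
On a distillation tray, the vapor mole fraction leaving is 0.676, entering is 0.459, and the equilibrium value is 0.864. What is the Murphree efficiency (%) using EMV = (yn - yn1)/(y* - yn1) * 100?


Murphree vapor efficiency: EMV = (y_n - y_(n-1)) / (y*_n - y_(n-1)) * 100
EMV = (0.676 - 0.459) / (0.864 - 0.459) * 100 = 0.217 / 0.405 * 100 = 53.58

53.58 %


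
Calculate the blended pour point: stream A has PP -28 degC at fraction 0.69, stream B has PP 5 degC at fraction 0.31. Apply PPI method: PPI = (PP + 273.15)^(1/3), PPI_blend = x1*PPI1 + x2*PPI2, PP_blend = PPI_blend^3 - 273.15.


PPI_1 = (-28 + 273.15)^(1/3) = 6.258601
PPI_2 = (5 + 273.15)^(1/3) = 6.527693
PPI_blend = 0.69 * 6.258601 + 0.31 * 6.527693 = 6.34202
PP_blend = 6.34202^3 - 273.15 = 255.0838 - 273.15 = -18.07

-18.07 degC


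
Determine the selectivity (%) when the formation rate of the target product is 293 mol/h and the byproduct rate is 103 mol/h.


Selectivity = desired / (desired + undesired) * 100
Total products = 293 + 103 = 396 mol/h
S = 293 / 396 * 100
= 0.7399 * 100
= 73.99 %

73.99 %


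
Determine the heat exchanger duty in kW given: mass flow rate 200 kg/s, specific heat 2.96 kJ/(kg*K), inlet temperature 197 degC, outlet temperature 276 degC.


Q = m_dot * cp * delta_T
delta_T = 276 - 197 = 79 K
Q = 200 * 2.96 * 79
= 592 * 79
= 46768 kW

46768 kW


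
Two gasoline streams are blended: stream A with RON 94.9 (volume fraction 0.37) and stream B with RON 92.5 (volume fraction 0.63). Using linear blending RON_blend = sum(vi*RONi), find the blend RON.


Linear blending: RON_blend = sum(vi * RONi)
Contribution 1: 0.37 * 94.9 = 35.113
Contribution 2: 0.63 * 92.5 = 58.275
RON_blend = 35.113 + 58.275 = 93.388

93.388


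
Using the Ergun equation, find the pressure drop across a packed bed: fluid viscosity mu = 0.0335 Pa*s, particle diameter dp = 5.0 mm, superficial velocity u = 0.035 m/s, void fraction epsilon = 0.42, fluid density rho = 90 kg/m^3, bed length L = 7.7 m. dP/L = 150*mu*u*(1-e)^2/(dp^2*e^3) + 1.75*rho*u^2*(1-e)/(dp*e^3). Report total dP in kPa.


dp = 5.0 mm = 0.005 m
Viscous term = 150*0.0335*0.035*(1-0.42)^2 / (0.005^2*0.42^3) = 31942.7
Inertial term = 1.75*90*0.035^2*(1-0.42) / (0.005*0.42^3) = 302.083
dP/L = 31942.7 + 302.083 = 32244.8 Pa/m
dP = 32244.8 * 7.7 / 1000 = 248.3 kPa

248.3 kPa


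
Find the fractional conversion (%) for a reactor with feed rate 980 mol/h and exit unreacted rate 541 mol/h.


X = (F_in - F_out) / F_in * 100
Moles reacted = 980 - 541 = 439
X = 439 / 980 * 100
= 0.4480 * 100
= 44.80 %

44.80 %


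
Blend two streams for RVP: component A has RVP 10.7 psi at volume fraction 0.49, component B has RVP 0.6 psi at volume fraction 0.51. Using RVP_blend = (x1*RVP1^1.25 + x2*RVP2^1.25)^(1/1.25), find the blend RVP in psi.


Chevron index: RVP_blend = (sum xi*RVPi^1.25)^(1/1.25)
RVP^1.25 terms: 0.49 * 10.7^1.25 + 0.51 * 0.6^1.25 = 9.75188
RVP_blend = 9.75188^(1/1.25) = 6.184

6.184 psi


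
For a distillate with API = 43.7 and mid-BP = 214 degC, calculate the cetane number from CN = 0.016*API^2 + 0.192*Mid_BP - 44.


CN = 0.016 * 43.7^2 + 0.192 * 214 - 44
CN = 30.55504 + 41.088 - 44 = 27.64304

27.64304


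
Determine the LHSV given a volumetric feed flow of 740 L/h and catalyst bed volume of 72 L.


LHSV = volumetric feed rate / catalyst volume
= 740 L/h / 72 L
= 10.28 h^-1

10.28 h^-1


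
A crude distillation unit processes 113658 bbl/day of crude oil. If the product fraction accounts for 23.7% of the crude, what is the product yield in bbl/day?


Crude throughput = 113658 bbl/day
Fraction yield = 23.7%
yield = throughput * fraction / 100
yield = 113658 * 23.7 / 100 = 26936.946

26936.946 bbl/day


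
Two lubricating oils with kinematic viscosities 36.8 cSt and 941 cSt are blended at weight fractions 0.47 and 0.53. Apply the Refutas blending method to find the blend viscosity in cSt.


Refutas method: VBN_i = 14.534*ln(ln(visc_i + 0.8)) + 10.975, blended linearly by mass fraction; since VBN is linear in VBI_i = ln(ln(visc_i + 0.8)) and the fractions sum to 1, blend VBI directly: visc = exp(exp(VBI_blend)) - 0.8
VBI_1 = ln(ln(36.8 + 0.8)) = 1.28841
VBI_2 = ln(ln(941 + 0.8)) = 1.92393
VBI_blend = 0.47 * 1.28841 + 0.53 * 1.92393 = 1.62524
visc_blend = exp(exp(1.62524)) - 0.8 = 159.9

159.9 cSt


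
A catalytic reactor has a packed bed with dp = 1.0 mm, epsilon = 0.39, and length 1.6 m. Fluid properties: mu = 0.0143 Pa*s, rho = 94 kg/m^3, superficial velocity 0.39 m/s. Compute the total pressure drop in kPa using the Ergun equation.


dp = 1.0 mm = 0.001 m
Viscous term = 150*0.0143*0.39*(1-0.39)^2 / (0.001^2*0.39^3) = 5247560
Inertial term = 1.75*94*0.39^2*(1-0.39) / (0.001*0.39^3) = 257295
dP/L = 5247560 + 257295 = 5504860 Pa/m
dP = 5504860 * 1.6 / 1000 = 8808 kPa

8808 kPa


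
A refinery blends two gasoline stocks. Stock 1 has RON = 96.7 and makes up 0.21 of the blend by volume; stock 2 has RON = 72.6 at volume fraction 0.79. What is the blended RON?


Linear blending: RON_blend = sum(vi * RONi)
Contribution 1: 0.21 * 96.7 = 20.307
Contribution 2: 0.79 * 72.6 = 57.354
RON_blend = 20.307 + 57.354 = 77.661

77.661
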